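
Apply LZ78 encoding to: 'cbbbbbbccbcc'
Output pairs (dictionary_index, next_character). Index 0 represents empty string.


LZ78 encoding steps:
Dictionary: {0: ''}
Step 1: w='' (idx 0), next='c' -> output (0, 'c'), add 'c' as idx 1
Step 2: w='' (idx 0), next='b' -> output (0, 'b'), add 'b' as idx 2
Step 3: w='b' (idx 2), next='b' -> output (2, 'b'), add 'bb' as idx 3
Step 4: w='bb' (idx 3), next='b' -> output (3, 'b'), add 'bbb' as idx 4
Step 5: w='c' (idx 1), next='c' -> output (1, 'c'), add 'cc' as idx 5
Step 6: w='b' (idx 2), next='c' -> output (2, 'c'), add 'bc' as idx 6
Step 7: w='c' (idx 1), end of input -> output (1, '')


Encoded: [(0, 'c'), (0, 'b'), (2, 'b'), (3, 'b'), (1, 'c'), (2, 'c'), (1, '')]


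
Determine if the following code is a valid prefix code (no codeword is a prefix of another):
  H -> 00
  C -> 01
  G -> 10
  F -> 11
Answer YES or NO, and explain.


Checking each pair (does one codeword prefix another?):
  H='00' vs C='01': no prefix
  H='00' vs G='10': no prefix
  H='00' vs F='11': no prefix
  C='01' vs H='00': no prefix
  C='01' vs G='10': no prefix
  C='01' vs F='11': no prefix
  G='10' vs H='00': no prefix
  G='10' vs C='01': no prefix
  G='10' vs F='11': no prefix
  F='11' vs H='00': no prefix
  F='11' vs C='01': no prefix
  F='11' vs G='10': no prefix
No violation found over all pairs.

YES -- this is a valid prefix code. No codeword is a prefix of any other codeword.


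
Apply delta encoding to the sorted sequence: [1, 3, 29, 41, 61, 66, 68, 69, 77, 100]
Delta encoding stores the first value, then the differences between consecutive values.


First value: 1
Deltas:
  3 - 1 = 2
  29 - 3 = 26
  41 - 29 = 12
  61 - 41 = 20
  66 - 61 = 5
  68 - 66 = 2
  69 - 68 = 1
  77 - 69 = 8
  100 - 77 = 23


Delta encoded: [1, 2, 26, 12, 20, 5, 2, 1, 8, 23]


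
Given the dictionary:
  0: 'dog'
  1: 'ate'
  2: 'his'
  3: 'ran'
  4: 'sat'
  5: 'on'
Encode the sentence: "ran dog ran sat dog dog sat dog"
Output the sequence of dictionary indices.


Look up each word in the dictionary:
  'ran' -> 3
  'dog' -> 0
  'ran' -> 3
  'sat' -> 4
  'dog' -> 0
  'dog' -> 0
  'sat' -> 4
  'dog' -> 0

Encoded: [3, 0, 3, 4, 0, 0, 4, 0]


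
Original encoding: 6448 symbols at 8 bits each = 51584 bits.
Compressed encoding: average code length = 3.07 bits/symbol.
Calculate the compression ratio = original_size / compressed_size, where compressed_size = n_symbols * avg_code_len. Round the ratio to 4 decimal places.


original_size = n_symbols * orig_bits = 6448 * 8 = 51584 bits
compressed_size = n_symbols * avg_code_len = 6448 * 3.07 = 19795.36 bits
ratio = original_size / compressed_size = 51584 / 19795.36 = 2.6059

Compression ratio = 2.6059


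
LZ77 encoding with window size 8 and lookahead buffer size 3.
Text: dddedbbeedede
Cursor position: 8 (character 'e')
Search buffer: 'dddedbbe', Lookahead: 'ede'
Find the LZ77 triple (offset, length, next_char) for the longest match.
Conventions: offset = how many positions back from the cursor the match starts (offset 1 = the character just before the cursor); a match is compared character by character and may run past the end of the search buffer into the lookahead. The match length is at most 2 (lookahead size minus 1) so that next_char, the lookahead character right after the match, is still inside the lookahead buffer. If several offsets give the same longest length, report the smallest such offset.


Try each offset into the search buffer:
  offset=1 (pos 7, char 'e'): match length 1
  offset=2 (pos 6, char 'b'): match length 0
  offset=3 (pos 5, char 'b'): match length 0
  offset=4 (pos 4, char 'd'): match length 0
  offset=5 (pos 3, char 'e'): match length 2
  offset=6 (pos 2, char 'd'): match length 0
  offset=7 (pos 1, char 'd'): match length 0
  offset=8 (pos 0, char 'd'): match length 0
Longest match has length 2 at offset 5.
next_char = character at position 8 + 2 = 10 -> 'e'

Best match: offset=5, length=2 (matching 'ed' starting at position 3)
LZ77 triple: (5, 2, 'e')


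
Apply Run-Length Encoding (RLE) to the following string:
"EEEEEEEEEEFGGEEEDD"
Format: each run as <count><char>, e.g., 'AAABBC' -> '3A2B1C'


Scanning runs left to right:
  i=0: run of 'E' x 10 -> '10E'
  i=10: run of 'F' x 1 -> '1F'
  i=11: run of 'G' x 2 -> '2G'
  i=13: run of 'E' x 3 -> '3E'
  i=16: run of 'D' x 2 -> '2D'

RLE = 10E1F2G3E2D


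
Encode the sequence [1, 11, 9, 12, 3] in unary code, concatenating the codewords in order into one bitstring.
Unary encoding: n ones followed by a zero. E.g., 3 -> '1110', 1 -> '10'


Encode each number as n ones followed by a terminating 0:
  1 -> 10 (2 bits)
  11 -> 111111111110 (12 bits)
  9 -> 1111111110 (10 bits)
  12 -> 1111111111110 (13 bits)
  3 -> 1110 (4 bits)
Total length = 2 + 12 + 10 + 13 + 4 = 41 bits.

Unary([1, 11, 9, 12, 3]) = 10111111111110111111111011111111111101110 (41 bits)


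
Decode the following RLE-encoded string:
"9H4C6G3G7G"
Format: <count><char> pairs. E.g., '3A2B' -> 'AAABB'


Expanding each <count><char> pair:
  9H -> 'HHHHHHHHH'
  4C -> 'CCCC'
  6G -> 'GGGGGG'
  3G -> 'GGG'
  7G -> 'GGGGGGG'

Decoded = HHHHHHHHHCCCCGGGGGGGGGGGGGGGG


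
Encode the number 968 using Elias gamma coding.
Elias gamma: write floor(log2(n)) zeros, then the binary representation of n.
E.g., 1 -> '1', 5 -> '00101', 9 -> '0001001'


num_bits = floor(log2(968)) + 1 = 10
leading_zeros = num_bits - 1 = 9
binary(968) = 1111001000

Elias gamma(968) = '000000000' + '1111001000' = 0000000001111001000 (19 bits)


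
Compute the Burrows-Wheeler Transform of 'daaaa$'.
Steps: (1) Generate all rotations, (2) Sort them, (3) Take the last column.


Rotations (sorted):
  0: $daaaa -> last char: a
  1: a$daaa -> last char: a
  2: aa$daa -> last char: a
  3: aaa$da -> last char: a
  4: aaaa$d -> last char: d
  5: daaaa$ -> last char: $


BWT = aaaad$


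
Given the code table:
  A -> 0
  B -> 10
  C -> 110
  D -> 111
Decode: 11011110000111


Decoding:
110 -> C
111 -> D
10 -> B
0 -> A
0 -> A
0 -> A
111 -> D


Result: CDBAAAD


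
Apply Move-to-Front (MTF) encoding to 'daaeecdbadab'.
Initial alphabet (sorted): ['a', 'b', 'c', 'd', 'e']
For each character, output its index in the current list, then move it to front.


MTF encoding:
'd': index 3 in ['a', 'b', 'c', 'd', 'e'] -> ['d', 'a', 'b', 'c', 'e']
'a': index 1 in ['d', 'a', 'b', 'c', 'e'] -> ['a', 'd', 'b', 'c', 'e']
'a': index 0 in ['a', 'd', 'b', 'c', 'e'] -> ['a', 'd', 'b', 'c', 'e']
'e': index 4 in ['a', 'd', 'b', 'c', 'e'] -> ['e', 'a', 'd', 'b', 'c']
'e': index 0 in ['e', 'a', 'd', 'b', 'c'] -> ['e', 'a', 'd', 'b', 'c']
'c': index 4 in ['e', 'a', 'd', 'b', 'c'] -> ['c', 'e', 'a', 'd', 'b']
'd': index 3 in ['c', 'e', 'a', 'd', 'b'] -> ['d', 'c', 'e', 'a', 'b']
'b': index 4 in ['d', 'c', 'e', 'a', 'b'] -> ['b', 'd', 'c', 'e', 'a']
'a': index 4 in ['b', 'd', 'c', 'e', 'a'] -> ['a', 'b', 'd', 'c', 'e']
'd': index 2 in ['a', 'b', 'd', 'c', 'e'] -> ['d', 'a', 'b', 'c', 'e']
'a': index 1 in ['d', 'a', 'b', 'c', 'e'] -> ['a', 'd', 'b', 'c', 'e']
'b': index 2 in ['a', 'd', 'b', 'c', 'e'] -> ['b', 'a', 'd', 'c', 'e']


Output: [3, 1, 0, 4, 0, 4, 3, 4, 4, 2, 1, 2]


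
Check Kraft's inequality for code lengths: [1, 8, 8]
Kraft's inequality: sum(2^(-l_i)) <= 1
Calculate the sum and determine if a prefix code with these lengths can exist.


Sum = 2^(-1) + 2^(-8) + 2^(-8)
    = 0.5 + 0.00390625 + 0.00390625
    = 130/256 = 0.5078125
Since 0.5078125 <= 1, Kraft's inequality IS satisfied.
A prefix code with these lengths CAN exist.

Kraft sum = 0.5078125. Satisfied.


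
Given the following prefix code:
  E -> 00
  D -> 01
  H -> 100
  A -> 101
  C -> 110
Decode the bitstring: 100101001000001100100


Decoding step by step:
Bits 100 -> H
Bits 101 -> A
Bits 00 -> E
Bits 100 -> H
Bits 00 -> E
Bits 01 -> D
Bits 100 -> H
Bits 100 -> H


Decoded message: HAEHEDHH


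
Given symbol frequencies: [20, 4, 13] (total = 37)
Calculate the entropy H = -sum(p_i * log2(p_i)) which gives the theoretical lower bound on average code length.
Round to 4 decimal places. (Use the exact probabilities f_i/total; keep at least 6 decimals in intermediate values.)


Per-symbol terms -p_i * log2(p_i) with p_i = f_i/37:
  p = 20/37 = 0.540541: log2(p) = -0.887525, -p*log2(p) = 0.479743
  p = 4/37 = 0.108108: log2(p) = -3.209453, -p*log2(p) = 0.346968
  p = 13/37 = 0.351351: log2(p) = -1.509014, -p*log2(p) = 0.530194
H = 0.479743 + 0.346968 + 0.530194 = 1.356905

H = 1.3569 bits/symbol


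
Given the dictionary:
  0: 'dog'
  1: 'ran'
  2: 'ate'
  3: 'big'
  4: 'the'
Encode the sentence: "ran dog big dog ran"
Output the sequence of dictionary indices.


Look up each word in the dictionary:
  'ran' -> 1
  'dog' -> 0
  'big' -> 3
  'dog' -> 0
  'ran' -> 1

Encoded: [1, 0, 3, 0, 1]


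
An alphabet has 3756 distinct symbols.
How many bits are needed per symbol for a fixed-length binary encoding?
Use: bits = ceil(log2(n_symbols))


log2(3756) = 11.875
Bracket: 2^11 = 2048 < 3756 <= 2^12 = 4096
So ceil(log2(3756)) = 12

bits = ceil(log2(3756)) = ceil(11.875) = 12 bits


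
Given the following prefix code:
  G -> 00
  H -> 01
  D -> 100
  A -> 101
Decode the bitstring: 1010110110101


Decoding step by step:
Bits 101 -> A
Bits 01 -> H
Bits 101 -> A
Bits 101 -> A
Bits 01 -> H


Decoded message: AHAAH


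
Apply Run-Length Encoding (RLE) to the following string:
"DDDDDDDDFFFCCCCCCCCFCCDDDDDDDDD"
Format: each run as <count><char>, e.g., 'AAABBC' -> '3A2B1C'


Scanning runs left to right:
  i=0: run of 'D' x 8 -> '8D'
  i=8: run of 'F' x 3 -> '3F'
  i=11: run of 'C' x 8 -> '8C'
  i=19: run of 'F' x 1 -> '1F'
  i=20: run of 'C' x 2 -> '2C'
  i=22: run of 'D' x 9 -> '9D'

RLE = 8D3F8C1F2C9D


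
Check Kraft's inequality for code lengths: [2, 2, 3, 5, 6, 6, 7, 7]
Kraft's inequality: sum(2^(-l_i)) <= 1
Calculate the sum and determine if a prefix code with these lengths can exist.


Sum = 2^(-2) + 2^(-2) + 2^(-3) + 2^(-5) + 2^(-6) + 2^(-6) + 2^(-7) + 2^(-7)
    = 0.25 + 0.25 + 0.125 + 0.03125 + 0.015625 + 0.015625 + 0.0078125 + 0.0078125
    = 90/128 = 0.703125
Since 0.703125 <= 1, Kraft's inequality IS satisfied.
A prefix code with these lengths CAN exist.

Kraft sum = 0.703125. Satisfied.


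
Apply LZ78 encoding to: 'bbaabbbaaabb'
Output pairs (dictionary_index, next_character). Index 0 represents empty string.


LZ78 encoding steps:
Dictionary: {0: ''}
Step 1: w='' (idx 0), next='b' -> output (0, 'b'), add 'b' as idx 1
Step 2: w='b' (idx 1), next='a' -> output (1, 'a'), add 'ba' as idx 2
Step 3: w='' (idx 0), next='a' -> output (0, 'a'), add 'a' as idx 3
Step 4: w='b' (idx 1), next='b' -> output (1, 'b'), add 'bb' as idx 4
Step 5: w='ba' (idx 2), next='a' -> output (2, 'a'), add 'baa' as idx 5
Step 6: w='a' (idx 3), next='b' -> output (3, 'b'), add 'ab' as idx 6
Step 7: w='b' (idx 1), end of input -> output (1, '')


Encoded: [(0, 'b'), (1, 'a'), (0, 'a'), (1, 'b'), (2, 'a'), (3, 'b'), (1, '')]


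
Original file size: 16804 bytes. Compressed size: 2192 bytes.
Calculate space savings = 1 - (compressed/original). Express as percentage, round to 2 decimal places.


ratio = compressed/original = 2192/16804 = 0.130445
savings = 1 - ratio = 1 - 0.130445 = 0.869555
as a percentage: 0.869555 * 100 = 86.96%

Space savings = 1 - 2192/16804 = 86.96%


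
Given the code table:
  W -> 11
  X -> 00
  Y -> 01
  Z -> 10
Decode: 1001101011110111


Decoding:
10 -> Z
01 -> Y
10 -> Z
10 -> Z
11 -> W
11 -> W
01 -> Y
11 -> W


Result: ZYZZWWYW


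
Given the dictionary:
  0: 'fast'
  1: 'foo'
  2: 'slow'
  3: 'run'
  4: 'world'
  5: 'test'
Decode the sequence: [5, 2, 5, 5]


Look up each index in the dictionary:
  5 -> 'test'
  2 -> 'slow'
  5 -> 'test'
  5 -> 'test'

Decoded: "test slow test test"


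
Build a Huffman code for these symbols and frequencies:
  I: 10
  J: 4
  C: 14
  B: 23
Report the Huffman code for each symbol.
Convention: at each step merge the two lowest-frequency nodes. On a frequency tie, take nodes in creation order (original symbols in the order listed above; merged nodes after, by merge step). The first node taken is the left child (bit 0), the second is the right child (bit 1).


Huffman tree construction:
Step 1: Merge J(4) + I(10) = 14
Step 2: Merge C(14) + (J+I)(14) = 28
Step 3: Merge B(23) + (C+(J+I))(28) = 51
Read each symbol's code off the tree from the root (left child = 0, right child = 1).

Codes:
  I: 111 (length 3)
  J: 110 (length 3)
  C: 10 (length 2)
  B: 0 (length 1)
Average code length: 93/51 = 1.8235 bits/symbol


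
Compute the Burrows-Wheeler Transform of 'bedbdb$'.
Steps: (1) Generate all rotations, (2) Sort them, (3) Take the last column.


Rotations (sorted):
  0: $bedbdb -> last char: b
  1: b$bedbd -> last char: d
  2: bdb$bed -> last char: d
  3: bedbdb$ -> last char: $
  4: db$bedb -> last char: b
  5: dbdb$be -> last char: e
  6: edbdb$b -> last char: b


BWT = bdd$beb


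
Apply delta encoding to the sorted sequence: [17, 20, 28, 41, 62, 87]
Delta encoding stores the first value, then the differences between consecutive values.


First value: 17
Deltas:
  20 - 17 = 3
  28 - 20 = 8
  41 - 28 = 13
  62 - 41 = 21
  87 - 62 = 25


Delta encoded: [17, 3, 8, 13, 21, 25]


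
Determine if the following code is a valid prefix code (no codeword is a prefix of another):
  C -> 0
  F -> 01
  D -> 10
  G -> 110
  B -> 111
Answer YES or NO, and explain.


Checking each pair (does one codeword prefix another?):
  C='0' vs F='01': prefix -- VIOLATION

NO -- this is NOT a valid prefix code. C (0) is a prefix of F (01).


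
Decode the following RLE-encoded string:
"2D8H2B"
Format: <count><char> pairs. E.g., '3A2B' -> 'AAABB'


Expanding each <count><char> pair:
  2D -> 'DD'
  8H -> 'HHHHHHHH'
  2B -> 'BB'

Decoded = DDHHHHHHHHBB


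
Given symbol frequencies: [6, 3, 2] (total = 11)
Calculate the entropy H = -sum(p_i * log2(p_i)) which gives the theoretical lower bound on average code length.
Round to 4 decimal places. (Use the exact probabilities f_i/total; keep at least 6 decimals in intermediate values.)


Per-symbol terms -p_i * log2(p_i) with p_i = f_i/11:
  p = 6/11 = 0.545455: log2(p) = -0.874469, -p*log2(p) = 0.476983
  p = 3/11 = 0.272727: log2(p) = -1.874469, -p*log2(p) = 0.511219
  p = 2/11 = 0.181818: log2(p) = -2.459432, -p*log2(p) = 0.447169
H = 0.476983 + 0.511219 + 0.447169 = 1.435371

H = 1.4354 bits/symbol


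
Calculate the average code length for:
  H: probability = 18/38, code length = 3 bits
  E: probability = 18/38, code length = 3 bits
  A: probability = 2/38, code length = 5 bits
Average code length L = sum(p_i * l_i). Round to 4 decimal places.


Weighted contributions p_i * l_i:
  H: (18/38) * 3 = 54/38
  E: (18/38) * 3 = 54/38
  A: (2/38) * 5 = 10/38
Sum = (54 + 54 + 10)/38 = 118/38

L = 118/38 = 3.1053 bits/symbol


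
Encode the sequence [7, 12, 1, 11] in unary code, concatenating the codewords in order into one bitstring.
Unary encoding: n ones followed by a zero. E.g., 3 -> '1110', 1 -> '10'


Encode each number as n ones followed by a terminating 0:
  7 -> 11111110 (8 bits)
  12 -> 1111111111110 (13 bits)
  1 -> 10 (2 bits)
  11 -> 111111111110 (12 bits)
Total length = 8 + 13 + 2 + 12 = 35 bits.

Unary([7, 12, 1, 11]) = 11111110111111111111010111111111110 (35 bits)


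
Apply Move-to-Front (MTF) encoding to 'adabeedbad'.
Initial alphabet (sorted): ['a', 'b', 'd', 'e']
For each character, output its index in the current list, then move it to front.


MTF encoding:
'a': index 0 in ['a', 'b', 'd', 'e'] -> ['a', 'b', 'd', 'e']
'd': index 2 in ['a', 'b', 'd', 'e'] -> ['d', 'a', 'b', 'e']
'a': index 1 in ['d', 'a', 'b', 'e'] -> ['a', 'd', 'b', 'e']
'b': index 2 in ['a', 'd', 'b', 'e'] -> ['b', 'a', 'd', 'e']
'e': index 3 in ['b', 'a', 'd', 'e'] -> ['e', 'b', 'a', 'd']
'e': index 0 in ['e', 'b', 'a', 'd'] -> ['e', 'b', 'a', 'd']
'd': index 3 in ['e', 'b', 'a', 'd'] -> ['d', 'e', 'b', 'a']
'b': index 2 in ['d', 'e', 'b', 'a'] -> ['b', 'd', 'e', 'a']
'a': index 3 in ['b', 'd', 'e', 'a'] -> ['a', 'b', 'd', 'e']
'd': index 2 in ['a', 'b', 'd', 'e'] -> ['d', 'a', 'b', 'e']


Output: [0, 2, 1, 2, 3, 0, 3, 2, 3, 2]


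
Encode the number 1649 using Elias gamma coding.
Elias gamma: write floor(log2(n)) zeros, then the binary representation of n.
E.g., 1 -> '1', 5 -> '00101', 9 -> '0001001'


num_bits = floor(log2(1649)) + 1 = 11
leading_zeros = num_bits - 1 = 10
binary(1649) = 11001110001

Elias gamma(1649) = '0000000000' + '11001110001' = 000000000011001110001 (21 bits)


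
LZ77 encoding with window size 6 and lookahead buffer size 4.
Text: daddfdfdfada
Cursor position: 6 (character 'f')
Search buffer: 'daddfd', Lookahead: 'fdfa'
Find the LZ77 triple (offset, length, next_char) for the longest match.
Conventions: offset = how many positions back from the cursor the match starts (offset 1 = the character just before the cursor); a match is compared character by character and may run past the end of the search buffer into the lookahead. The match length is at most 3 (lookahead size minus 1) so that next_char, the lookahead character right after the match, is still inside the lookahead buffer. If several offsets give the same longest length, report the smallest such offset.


Try each offset into the search buffer:
  offset=1 (pos 5, char 'd'): match length 0
  offset=2 (pos 4, char 'f'): match length 3
  offset=3 (pos 3, char 'd'): match length 0
  offset=4 (pos 2, char 'd'): match length 0
  offset=5 (pos 1, char 'a'): match length 0
  offset=6 (pos 0, char 'd'): match length 0
Longest match has length 3 at offset 2.
next_char = character at position 6 + 3 = 9 -> 'a'

Best match: offset=2, length=3 (matching 'fdf' starting at position 4)
LZ77 triple: (2, 3, 'a')


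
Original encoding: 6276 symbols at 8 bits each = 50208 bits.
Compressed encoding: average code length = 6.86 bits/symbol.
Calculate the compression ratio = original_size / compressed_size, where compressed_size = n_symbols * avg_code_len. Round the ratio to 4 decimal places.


original_size = n_symbols * orig_bits = 6276 * 8 = 50208 bits
compressed_size = n_symbols * avg_code_len = 6276 * 6.86 = 43053.36 bits
ratio = original_size / compressed_size = 50208 / 43053.36 = 1.1662

Compression ratio = 1.1662


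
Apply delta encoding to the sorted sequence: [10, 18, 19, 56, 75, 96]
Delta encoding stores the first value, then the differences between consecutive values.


First value: 10
Deltas:
  18 - 10 = 8
  19 - 18 = 1
  56 - 19 = 37
  75 - 56 = 19
  96 - 75 = 21


Delta encoded: [10, 8, 1, 37, 19, 21]


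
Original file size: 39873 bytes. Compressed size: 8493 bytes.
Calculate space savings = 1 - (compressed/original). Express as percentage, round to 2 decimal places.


ratio = compressed/original = 8493/39873 = 0.213001
savings = 1 - ratio = 1 - 0.213001 = 0.786999
as a percentage: 0.786999 * 100 = 78.7%

Space savings = 1 - 8493/39873 = 78.7%


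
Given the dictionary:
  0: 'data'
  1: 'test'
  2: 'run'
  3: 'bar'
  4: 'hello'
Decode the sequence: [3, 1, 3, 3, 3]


Look up each index in the dictionary:
  3 -> 'bar'
  1 -> 'test'
  3 -> 'bar'
  3 -> 'bar'
  3 -> 'bar'

Decoded: "bar test bar bar bar"


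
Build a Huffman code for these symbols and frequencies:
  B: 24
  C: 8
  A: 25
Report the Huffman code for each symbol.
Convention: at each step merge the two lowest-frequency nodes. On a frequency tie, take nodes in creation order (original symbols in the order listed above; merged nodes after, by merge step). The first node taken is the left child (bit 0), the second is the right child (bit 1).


Huffman tree construction:
Step 1: Merge C(8) + B(24) = 32
Step 2: Merge A(25) + (C+B)(32) = 57
Read each symbol's code off the tree from the root (left child = 0, right child = 1).

Codes:
  B: 11 (length 2)
  C: 10 (length 2)
  A: 0 (length 1)
Average code length: 89/57 = 1.5614 bits/symbol


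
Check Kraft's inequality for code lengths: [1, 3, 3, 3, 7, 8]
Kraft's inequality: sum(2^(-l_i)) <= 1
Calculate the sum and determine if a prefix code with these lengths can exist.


Sum = 2^(-1) + 2^(-3) + 2^(-3) + 2^(-3) + 2^(-7) + 2^(-8)
    = 0.5 + 0.125 + 0.125 + 0.125 + 0.0078125 + 0.00390625
    = 227/256 = 0.88671875
Since 0.88671875 <= 1, Kraft's inequality IS satisfied.
A prefix code with these lengths CAN exist.

Kraft sum = 0.88671875. Satisfied.


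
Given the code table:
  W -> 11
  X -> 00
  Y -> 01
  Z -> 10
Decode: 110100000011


Decoding:
11 -> W
01 -> Y
00 -> X
00 -> X
00 -> X
11 -> W


Result: WYXXXW


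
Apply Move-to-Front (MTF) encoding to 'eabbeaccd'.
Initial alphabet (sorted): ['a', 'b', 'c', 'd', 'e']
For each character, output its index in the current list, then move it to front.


MTF encoding:
'e': index 4 in ['a', 'b', 'c', 'd', 'e'] -> ['e', 'a', 'b', 'c', 'd']
'a': index 1 in ['e', 'a', 'b', 'c', 'd'] -> ['a', 'e', 'b', 'c', 'd']
'b': index 2 in ['a', 'e', 'b', 'c', 'd'] -> ['b', 'a', 'e', 'c', 'd']
'b': index 0 in ['b', 'a', 'e', 'c', 'd'] -> ['b', 'a', 'e', 'c', 'd']
'e': index 2 in ['b', 'a', 'e', 'c', 'd'] -> ['e', 'b', 'a', 'c', 'd']
'a': index 2 in ['e', 'b', 'a', 'c', 'd'] -> ['a', 'e', 'b', 'c', 'd']
'c': index 3 in ['a', 'e', 'b', 'c', 'd'] -> ['c', 'a', 'e', 'b', 'd']
'c': index 0 in ['c', 'a', 'e', 'b', 'd'] -> ['c', 'a', 'e', 'b', 'd']
'd': index 4 in ['c', 'a', 'e', 'b', 'd'] -> ['d', 'c', 'a', 'e', 'b']


Output: [4, 1, 2, 0, 2, 2, 3, 0, 4]


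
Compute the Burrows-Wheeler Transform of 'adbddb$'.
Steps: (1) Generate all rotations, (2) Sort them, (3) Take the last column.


Rotations (sorted):
  0: $adbddb -> last char: b
  1: adbddb$ -> last char: $
  2: b$adbdd -> last char: d
  3: bddb$ad -> last char: d
  4: db$adbd -> last char: d
  5: dbddb$a -> last char: a
  6: ddb$adb -> last char: b


BWT = b$dddab


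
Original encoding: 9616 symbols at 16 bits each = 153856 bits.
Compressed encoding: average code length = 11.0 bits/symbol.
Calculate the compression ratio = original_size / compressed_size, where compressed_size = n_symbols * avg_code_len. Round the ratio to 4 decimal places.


original_size = n_symbols * orig_bits = 9616 * 16 = 153856 bits
compressed_size = n_symbols * avg_code_len = 9616 * 11.0 = 105776.0 bits
ratio = original_size / compressed_size = 153856 / 105776.0 = 1.4545

Compression ratio = 1.4545


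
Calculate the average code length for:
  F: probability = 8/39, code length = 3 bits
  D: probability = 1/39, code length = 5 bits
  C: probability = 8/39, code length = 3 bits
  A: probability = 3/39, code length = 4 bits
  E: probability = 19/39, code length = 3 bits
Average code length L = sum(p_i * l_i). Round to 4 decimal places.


Weighted contributions p_i * l_i:
  F: (8/39) * 3 = 24/39
  D: (1/39) * 5 = 5/39
  C: (8/39) * 3 = 24/39
  A: (3/39) * 4 = 12/39
  E: (19/39) * 3 = 57/39
Sum = (24 + 5 + 24 + 12 + 57)/39 = 122/39

L = 122/39 = 3.1282 bits/symbol


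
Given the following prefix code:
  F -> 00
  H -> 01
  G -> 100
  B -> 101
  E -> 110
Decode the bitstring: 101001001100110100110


Decoding step by step:
Bits 101 -> B
Bits 00 -> F
Bits 100 -> G
Bits 110 -> E
Bits 01 -> H
Bits 101 -> B
Bits 00 -> F
Bits 110 -> E


Decoded message: BFGEHBFE


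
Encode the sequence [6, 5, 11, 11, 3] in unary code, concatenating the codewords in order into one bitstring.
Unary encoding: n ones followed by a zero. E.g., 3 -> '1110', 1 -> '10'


Encode each number as n ones followed by a terminating 0:
  6 -> 1111110 (7 bits)
  5 -> 111110 (6 bits)
  11 -> 111111111110 (12 bits)
  11 -> 111111111110 (12 bits)
  3 -> 1110 (4 bits)
Total length = 7 + 6 + 12 + 12 + 4 = 41 bits.

Unary([6, 5, 11, 11, 3]) = 11111101111101111111111101111111111101110 (41 bits)


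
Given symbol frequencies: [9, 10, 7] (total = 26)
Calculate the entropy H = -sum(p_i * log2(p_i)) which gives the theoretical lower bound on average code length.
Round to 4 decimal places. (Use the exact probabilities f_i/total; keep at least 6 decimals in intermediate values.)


Per-symbol terms -p_i * log2(p_i) with p_i = f_i/26:
  p = 9/26 = 0.346154: log2(p) = -1.530515, -p*log2(p) = 0.529794
  p = 10/26 = 0.384615: log2(p) = -1.378512, -p*log2(p) = 0.530197
  p = 7/26 = 0.269231: log2(p) = -1.893085, -p*log2(p) = 0.509677
H = 0.529794 + 0.530197 + 0.509677 = 1.569668

H = 1.5697 bits/symbol


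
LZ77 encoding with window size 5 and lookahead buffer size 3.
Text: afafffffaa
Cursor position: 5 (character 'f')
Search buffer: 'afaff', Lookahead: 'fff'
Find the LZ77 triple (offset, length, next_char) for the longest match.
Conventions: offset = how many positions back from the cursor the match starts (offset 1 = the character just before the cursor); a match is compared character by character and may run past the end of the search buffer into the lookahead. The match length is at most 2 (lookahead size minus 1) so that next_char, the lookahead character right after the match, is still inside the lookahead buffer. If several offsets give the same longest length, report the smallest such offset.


Try each offset into the search buffer:
  offset=1 (pos 4, char 'f'): match length 2
  offset=2 (pos 3, char 'f'): match length 2
  offset=3 (pos 2, char 'a'): match length 0
  offset=4 (pos 1, char 'f'): match length 1
  offset=5 (pos 0, char 'a'): match length 0
Longest match has length 2, found at offsets 1, 2; take the smallest, offset 1.
next_char = character at position 5 + 2 = 7 -> 'f'

Best match: offset=1, length=2 (matching 'ff' starting at position 4)
LZ77 triple: (1, 2, 'f')


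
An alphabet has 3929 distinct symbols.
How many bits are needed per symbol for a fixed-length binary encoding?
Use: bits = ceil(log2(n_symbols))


log2(3929) = 11.9399
Bracket: 2^11 = 2048 < 3929 <= 2^12 = 4096
So ceil(log2(3929)) = 12

bits = ceil(log2(3929)) = ceil(11.9399) = 12 bits


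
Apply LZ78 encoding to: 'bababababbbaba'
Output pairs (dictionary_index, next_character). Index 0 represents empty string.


LZ78 encoding steps:
Dictionary: {0: ''}
Step 1: w='' (idx 0), next='b' -> output (0, 'b'), add 'b' as idx 1
Step 2: w='' (idx 0), next='a' -> output (0, 'a'), add 'a' as idx 2
Step 3: w='b' (idx 1), next='a' -> output (1, 'a'), add 'ba' as idx 3
Step 4: w='ba' (idx 3), next='b' -> output (3, 'b'), add 'bab' as idx 4
Step 5: w='a' (idx 2), next='b' -> output (2, 'b'), add 'ab' as idx 5
Step 6: w='b' (idx 1), next='b' -> output (1, 'b'), add 'bb' as idx 6
Step 7: w='ab' (idx 5), next='a' -> output (5, 'a'), add 'aba' as idx 7


Encoded: [(0, 'b'), (0, 'a'), (1, 'a'), (3, 'b'), (2, 'b'), (1, 'b'), (5, 'a')]


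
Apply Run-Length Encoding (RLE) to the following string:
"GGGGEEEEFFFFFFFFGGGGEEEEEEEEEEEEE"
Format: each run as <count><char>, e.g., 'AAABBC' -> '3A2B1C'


Scanning runs left to right:
  i=0: run of 'G' x 4 -> '4G'
  i=4: run of 'E' x 4 -> '4E'
  i=8: run of 'F' x 8 -> '8F'
  i=16: run of 'G' x 4 -> '4G'
  i=20: run of 'E' x 13 -> '13E'

RLE = 4G4E8F4G13E


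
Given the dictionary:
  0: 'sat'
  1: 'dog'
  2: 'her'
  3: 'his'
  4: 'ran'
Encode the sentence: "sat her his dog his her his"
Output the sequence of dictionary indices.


Look up each word in the dictionary:
  'sat' -> 0
  'her' -> 2
  'his' -> 3
  'dog' -> 1
  'his' -> 3
  'her' -> 2
  'his' -> 3

Encoded: [0, 2, 3, 1, 3, 2, 3]


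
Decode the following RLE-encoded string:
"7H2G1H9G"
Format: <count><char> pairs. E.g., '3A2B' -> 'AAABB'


Expanding each <count><char> pair:
  7H -> 'HHHHHHH'
  2G -> 'GG'
  1H -> 'H'
  9G -> 'GGGGGGGGG'

Decoded = HHHHHHHGGHGGGGGGGGG


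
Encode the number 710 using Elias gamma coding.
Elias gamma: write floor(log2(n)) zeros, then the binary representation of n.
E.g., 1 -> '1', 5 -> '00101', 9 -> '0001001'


num_bits = floor(log2(710)) + 1 = 10
leading_zeros = num_bits - 1 = 9
binary(710) = 1011000110

Elias gamma(710) = '000000000' + '1011000110' = 0000000001011000110 (19 bits)


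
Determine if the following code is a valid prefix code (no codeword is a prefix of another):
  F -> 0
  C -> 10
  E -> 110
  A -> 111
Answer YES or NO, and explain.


Checking each pair (does one codeword prefix another?):
  F='0' vs C='10': no prefix
  F='0' vs E='110': no prefix
  F='0' vs A='111': no prefix
  C='10' vs F='0': no prefix
  C='10' vs E='110': no prefix
  C='10' vs A='111': no prefix
  E='110' vs F='0': no prefix
  E='110' vs C='10': no prefix
  E='110' vs A='111': no prefix
  A='111' vs F='0': no prefix
  A='111' vs C='10': no prefix
  A='111' vs E='110': no prefix
No violation found over all pairs.

YES -- this is a valid prefix code. No codeword is a prefix of any other codeword.


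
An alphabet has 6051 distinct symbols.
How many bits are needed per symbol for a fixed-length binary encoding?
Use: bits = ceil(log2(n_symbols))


log2(6051) = 12.563
Bracket: 2^12 = 4096 < 6051 <= 2^13 = 8192
So ceil(log2(6051)) = 13

bits = ceil(log2(6051)) = ceil(12.563) = 13 bits


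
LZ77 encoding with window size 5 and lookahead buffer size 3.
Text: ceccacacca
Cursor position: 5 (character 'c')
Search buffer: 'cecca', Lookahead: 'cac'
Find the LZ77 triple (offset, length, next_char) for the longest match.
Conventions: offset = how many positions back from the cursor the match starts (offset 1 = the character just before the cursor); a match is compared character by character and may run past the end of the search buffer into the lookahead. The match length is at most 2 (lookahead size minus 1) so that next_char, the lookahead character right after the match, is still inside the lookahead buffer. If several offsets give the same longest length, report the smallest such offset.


Try each offset into the search buffer:
  offset=1 (pos 4, char 'a'): match length 0
  offset=2 (pos 3, char 'c'): match length 2
  offset=3 (pos 2, char 'c'): match length 1
  offset=4 (pos 1, char 'e'): match length 0
  offset=5 (pos 0, char 'c'): match length 1
Longest match has length 2 at offset 2.
next_char = character at position 5 + 2 = 7 -> 'c'

Best match: offset=2, length=2 (matching 'ca' starting at position 3)
LZ77 triple: (2, 2, 'c')


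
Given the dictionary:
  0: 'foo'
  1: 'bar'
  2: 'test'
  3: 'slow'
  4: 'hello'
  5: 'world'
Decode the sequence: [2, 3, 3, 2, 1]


Look up each index in the dictionary:
  2 -> 'test'
  3 -> 'slow'
  3 -> 'slow'
  2 -> 'test'
  1 -> 'bar'

Decoded: "test slow slow test bar"


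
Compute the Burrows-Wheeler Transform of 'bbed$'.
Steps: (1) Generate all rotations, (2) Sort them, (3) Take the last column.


Rotations (sorted):
  0: $bbed -> last char: d
  1: bbed$ -> last char: $
  2: bed$b -> last char: b
  3: d$bbe -> last char: e
  4: ed$bb -> last char: b


BWT = d$beb


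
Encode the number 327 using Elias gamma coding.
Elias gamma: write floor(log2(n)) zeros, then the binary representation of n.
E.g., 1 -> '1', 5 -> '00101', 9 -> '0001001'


num_bits = floor(log2(327)) + 1 = 9
leading_zeros = num_bits - 1 = 8
binary(327) = 101000111

Elias gamma(327) = '00000000' + '101000111' = 00000000101000111 (17 bits)


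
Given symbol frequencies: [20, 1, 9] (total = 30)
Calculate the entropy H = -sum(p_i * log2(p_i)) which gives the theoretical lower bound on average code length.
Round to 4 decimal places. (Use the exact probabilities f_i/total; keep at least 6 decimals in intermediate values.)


Per-symbol terms -p_i * log2(p_i) with p_i = f_i/30:
  p = 20/30 = 0.666667: log2(p) = -0.584963, -p*log2(p) = 0.389975
  p = 1/30 = 0.033333: log2(p) = -4.906891, -p*log2(p) = 0.163563
  p = 9/30 = 0.300000: log2(p) = -1.736966, -p*log2(p) = 0.521090
H = 0.389975 + 0.163563 + 0.521090 = 1.074628

H = 1.0746 bits/symbol


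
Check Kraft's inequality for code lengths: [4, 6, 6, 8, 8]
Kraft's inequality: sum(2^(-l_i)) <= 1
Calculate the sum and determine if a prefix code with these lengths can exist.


Sum = 2^(-4) + 2^(-6) + 2^(-6) + 2^(-8) + 2^(-8)
    = 0.0625 + 0.015625 + 0.015625 + 0.00390625 + 0.00390625
    = 26/256 = 0.1015625
Since 0.1015625 <= 1, Kraft's inequality IS satisfied.
A prefix code with these lengths CAN exist.

Kraft sum = 0.1015625. Satisfied.


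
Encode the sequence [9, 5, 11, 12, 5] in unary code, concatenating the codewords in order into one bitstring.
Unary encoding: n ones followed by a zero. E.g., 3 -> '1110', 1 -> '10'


Encode each number as n ones followed by a terminating 0:
  9 -> 1111111110 (10 bits)
  5 -> 111110 (6 bits)
  11 -> 111111111110 (12 bits)
  12 -> 1111111111110 (13 bits)
  5 -> 111110 (6 bits)
Total length = 10 + 6 + 12 + 13 + 6 = 47 bits.

Unary([9, 5, 11, 12, 5]) = 11111111101111101111111111101111111111110111110 (47 bits)


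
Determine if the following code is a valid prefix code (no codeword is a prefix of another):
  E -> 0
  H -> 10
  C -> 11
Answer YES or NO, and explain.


Checking each pair (does one codeword prefix another?):
  E='0' vs H='10': no prefix
  E='0' vs C='11': no prefix
  H='10' vs E='0': no prefix
  H='10' vs C='11': no prefix
  C='11' vs E='0': no prefix
  C='11' vs H='10': no prefix
No violation found over all pairs.

YES -- this is a valid prefix code. No codeword is a prefix of any other codeword.


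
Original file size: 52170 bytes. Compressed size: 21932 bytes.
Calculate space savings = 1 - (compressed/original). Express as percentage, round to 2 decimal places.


ratio = compressed/original = 21932/52170 = 0.420395
savings = 1 - ratio = 1 - 0.420395 = 0.579605
as a percentage: 0.579605 * 100 = 57.96%

Space savings = 1 - 21932/52170 = 57.96%


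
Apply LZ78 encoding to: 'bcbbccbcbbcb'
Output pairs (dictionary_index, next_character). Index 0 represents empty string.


LZ78 encoding steps:
Dictionary: {0: ''}
Step 1: w='' (idx 0), next='b' -> output (0, 'b'), add 'b' as idx 1
Step 2: w='' (idx 0), next='c' -> output (0, 'c'), add 'c' as idx 2
Step 3: w='b' (idx 1), next='b' -> output (1, 'b'), add 'bb' as idx 3
Step 4: w='c' (idx 2), next='c' -> output (2, 'c'), add 'cc' as idx 4
Step 5: w='b' (idx 1), next='c' -> output (1, 'c'), add 'bc' as idx 5
Step 6: w='bb' (idx 3), next='c' -> output (3, 'c'), add 'bbc' as idx 6
Step 7: w='b' (idx 1), end of input -> output (1, '')


Encoded: [(0, 'b'), (0, 'c'), (1, 'b'), (2, 'c'), (1, 'c'), (3, 'c'), (1, '')]


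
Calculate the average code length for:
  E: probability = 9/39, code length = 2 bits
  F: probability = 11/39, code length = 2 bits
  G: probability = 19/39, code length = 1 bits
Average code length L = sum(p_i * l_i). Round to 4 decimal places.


Weighted contributions p_i * l_i:
  E: (9/39) * 2 = 18/39
  F: (11/39) * 2 = 22/39
  G: (19/39) * 1 = 19/39
Sum = (18 + 22 + 19)/39 = 59/39

L = 59/39 = 1.5128 bits/symbol


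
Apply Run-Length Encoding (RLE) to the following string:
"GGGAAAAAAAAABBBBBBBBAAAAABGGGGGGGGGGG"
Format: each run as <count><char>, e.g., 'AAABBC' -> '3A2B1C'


Scanning runs left to right:
  i=0: run of 'G' x 3 -> '3G'
  i=3: run of 'A' x 9 -> '9A'
  i=12: run of 'B' x 8 -> '8B'
  i=20: run of 'A' x 5 -> '5A'
  i=25: run of 'B' x 1 -> '1B'
  i=26: run of 'G' x 11 -> '11G'

RLE = 3G9A8B5A1B11G


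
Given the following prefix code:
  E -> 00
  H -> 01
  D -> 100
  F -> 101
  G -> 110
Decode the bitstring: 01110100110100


Decoding step by step:
Bits 01 -> H
Bits 110 -> G
Bits 100 -> D
Bits 110 -> G
Bits 100 -> D


Decoded message: HGDGD


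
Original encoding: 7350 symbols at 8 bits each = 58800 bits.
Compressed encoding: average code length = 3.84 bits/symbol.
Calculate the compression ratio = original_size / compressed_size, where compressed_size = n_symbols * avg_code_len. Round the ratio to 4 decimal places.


original_size = n_symbols * orig_bits = 7350 * 8 = 58800 bits
compressed_size = n_symbols * avg_code_len = 7350 * 3.84 = 28224.0 bits
ratio = original_size / compressed_size = 58800 / 28224.0 = 2.0833

Compression ratio = 2.0833


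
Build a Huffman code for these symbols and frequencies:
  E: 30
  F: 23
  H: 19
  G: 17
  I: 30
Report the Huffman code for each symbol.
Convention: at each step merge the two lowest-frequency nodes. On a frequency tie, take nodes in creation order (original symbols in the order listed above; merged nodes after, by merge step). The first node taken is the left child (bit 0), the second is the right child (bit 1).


Huffman tree construction:
Step 1: Merge G(17) + H(19) = 36
Step 2: Merge F(23) + E(30) = 53
Step 3: Merge I(30) + (G+H)(36) = 66
Step 4: Merge (F+E)(53) + (I+(G+H))(66) = 119
Read each symbol's code off the tree from the root (left child = 0, right child = 1).

Codes:
  E: 01 (length 2)
  F: 00 (length 2)
  H: 111 (length 3)
  G: 110 (length 3)
  I: 10 (length 2)
Average code length: 274/119 = 2.3025 bits/symbol


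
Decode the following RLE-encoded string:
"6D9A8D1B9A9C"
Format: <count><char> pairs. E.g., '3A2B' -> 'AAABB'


Expanding each <count><char> pair:
  6D -> 'DDDDDD'
  9A -> 'AAAAAAAAA'
  8D -> 'DDDDDDDD'
  1B -> 'B'
  9A -> 'AAAAAAAAA'
  9C -> 'CCCCCCCCC'

Decoded = DDDDDDAAAAAAAAADDDDDDDDBAAAAAAAAACCCCCCCCC


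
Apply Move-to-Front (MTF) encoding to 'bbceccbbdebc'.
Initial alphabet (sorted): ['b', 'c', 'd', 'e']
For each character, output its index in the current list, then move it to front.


MTF encoding:
'b': index 0 in ['b', 'c', 'd', 'e'] -> ['b', 'c', 'd', 'e']
'b': index 0 in ['b', 'c', 'd', 'e'] -> ['b', 'c', 'd', 'e']
'c': index 1 in ['b', 'c', 'd', 'e'] -> ['c', 'b', 'd', 'e']
'e': index 3 in ['c', 'b', 'd', 'e'] -> ['e', 'c', 'b', 'd']
'c': index 1 in ['e', 'c', 'b', 'd'] -> ['c', 'e', 'b', 'd']
'c': index 0 in ['c', 'e', 'b', 'd'] -> ['c', 'e', 'b', 'd']
'b': index 2 in ['c', 'e', 'b', 'd'] -> ['b', 'c', 'e', 'd']
'b': index 0 in ['b', 'c', 'e', 'd'] -> ['b', 'c', 'e', 'd']
'd': index 3 in ['b', 'c', 'e', 'd'] -> ['d', 'b', 'c', 'e']
'e': index 3 in ['d', 'b', 'c', 'e'] -> ['e', 'd', 'b', 'c']
'b': index 2 in ['e', 'd', 'b', 'c'] -> ['b', 'e', 'd', 'c']
'c': index 3 in ['b', 'e', 'd', 'c'] -> ['c', 'b', 'e', 'd']


Output: [0, 0, 1, 3, 1, 0, 2, 0, 3, 3, 2, 3]


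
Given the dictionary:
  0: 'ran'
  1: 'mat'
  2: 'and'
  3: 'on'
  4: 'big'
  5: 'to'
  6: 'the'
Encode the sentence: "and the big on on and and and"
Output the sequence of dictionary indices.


Look up each word in the dictionary:
  'and' -> 2
  'the' -> 6
  'big' -> 4
  'on' -> 3
  'on' -> 3
  'and' -> 2
  'and' -> 2
  'and' -> 2

Encoded: [2, 6, 4, 3, 3, 2, 2, 2]


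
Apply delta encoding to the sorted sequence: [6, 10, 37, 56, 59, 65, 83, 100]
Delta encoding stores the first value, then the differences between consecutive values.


First value: 6
Deltas:
  10 - 6 = 4
  37 - 10 = 27
  56 - 37 = 19
  59 - 56 = 3
  65 - 59 = 6
  83 - 65 = 18
  100 - 83 = 17


Delta encoded: [6, 4, 27, 19, 3, 6, 18, 17]


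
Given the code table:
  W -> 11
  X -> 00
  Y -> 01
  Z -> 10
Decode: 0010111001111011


Decoding:
00 -> X
10 -> Z
11 -> W
10 -> Z
01 -> Y
11 -> W
10 -> Z
11 -> W


Result: XZWZYWZW


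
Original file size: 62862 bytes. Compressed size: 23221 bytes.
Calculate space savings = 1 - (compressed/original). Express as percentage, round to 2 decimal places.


ratio = compressed/original = 23221/62862 = 0.369396
savings = 1 - ratio = 1 - 0.369396 = 0.630604
as a percentage: 0.630604 * 100 = 63.06%

Space savings = 1 - 23221/62862 = 63.06%


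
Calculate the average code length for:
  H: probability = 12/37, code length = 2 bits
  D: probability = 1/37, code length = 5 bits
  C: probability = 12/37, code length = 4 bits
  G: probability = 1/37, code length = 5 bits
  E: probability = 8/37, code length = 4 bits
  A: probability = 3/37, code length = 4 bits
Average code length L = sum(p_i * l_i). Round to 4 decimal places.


Weighted contributions p_i * l_i:
  H: (12/37) * 2 = 24/37
  D: (1/37) * 5 = 5/37
  C: (12/37) * 4 = 48/37
  G: (1/37) * 5 = 5/37
  E: (8/37) * 4 = 32/37
  A: (3/37) * 4 = 12/37
Sum = (24 + 5 + 48 + 5 + 32 + 12)/37 = 126/37

L = 126/37 = 3.4054 bits/symbol


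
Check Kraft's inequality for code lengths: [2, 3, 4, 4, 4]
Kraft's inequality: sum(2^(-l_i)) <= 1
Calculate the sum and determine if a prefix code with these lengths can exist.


Sum = 2^(-2) + 2^(-3) + 2^(-4) + 2^(-4) + 2^(-4)
    = 0.25 + 0.125 + 0.0625 + 0.0625 + 0.0625
    = 9/16 = 0.5625
Since 0.5625 <= 1, Kraft's inequality IS satisfied.
A prefix code with these lengths CAN exist.

Kraft sum = 0.5625. Satisfied.
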